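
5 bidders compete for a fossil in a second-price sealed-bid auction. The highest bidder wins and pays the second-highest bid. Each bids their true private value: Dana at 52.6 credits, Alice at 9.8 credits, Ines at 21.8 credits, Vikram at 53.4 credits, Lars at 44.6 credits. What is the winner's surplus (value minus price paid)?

Bids in descending order: Vikram 53.4 credits > Dana 52.6 credits > Lars 44.6 credits > Ines 21.8 credits > Alice 9.8 credits.
Vikram wins with the top bid and pays the second-highest, 52.6 credits.
Surplus = 53.4 credits − 52.6 credits = 0.8 credits.

Surplus = 0.8 credits.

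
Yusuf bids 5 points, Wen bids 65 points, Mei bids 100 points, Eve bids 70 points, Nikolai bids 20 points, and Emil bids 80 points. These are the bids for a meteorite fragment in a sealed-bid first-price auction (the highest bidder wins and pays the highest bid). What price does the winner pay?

Ordered from highest: Mei 100 points; Emil 80 points; Eve 70 points; Wen 65 points; Nikolai 20 points; Yusuf 5 points.
Mei is the highest bidder, so Mei wins.
Under the first-price rule, the price is the highest bid: 100 points.

100 points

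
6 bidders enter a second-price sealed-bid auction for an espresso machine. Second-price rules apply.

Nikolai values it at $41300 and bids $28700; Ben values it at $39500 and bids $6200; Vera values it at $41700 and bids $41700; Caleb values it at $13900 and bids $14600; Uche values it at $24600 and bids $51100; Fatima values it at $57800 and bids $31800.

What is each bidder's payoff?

Ranking the bids: Uche $51100 > Vera $41700 > Fatima $31800 > Nikolai $28700 > Caleb $14600 > Ben $6200.
Uche has the top bid and wins; the price is the second-highest bid, $41700.
Uche's payoff = $24600 − $41700 = -$17100. All other bidders lose, so their payoff is 0.

Payoffs: Nikolai $0, Ben $0, Vera $0, Caleb $0, Uche -$17100, Fatima $0.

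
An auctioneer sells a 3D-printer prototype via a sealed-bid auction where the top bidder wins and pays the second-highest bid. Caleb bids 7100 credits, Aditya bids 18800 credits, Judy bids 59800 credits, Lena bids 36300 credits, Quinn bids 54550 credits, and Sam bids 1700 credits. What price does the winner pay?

54550 credits

Ranking the bids: Judy 59800 credits, then Quinn 54550 credits, then Lena 36300 credits, then Aditya 18800 credits, then Caleb 7100 credits, then Sam 1700 credits.
Judy is the highest bidder, so Judy wins.
Under the second-price rule, the price is the second-highest bid: 54550 credits.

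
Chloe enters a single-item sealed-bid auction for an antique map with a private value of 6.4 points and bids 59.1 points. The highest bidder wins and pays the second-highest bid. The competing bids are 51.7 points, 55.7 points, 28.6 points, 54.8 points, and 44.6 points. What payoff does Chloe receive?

Highest competing bid: 55.7 points.
Chloe's bid 59.1 points is the highest overall, so Chloe wins and pays the second-highest bid, 55.7 points.
Payoff = value − price = 6.4 points − 55.7 points = -49.3 points.
Overbidding won the item at a price above value — truthful bidding would have avoided this loss.

-49.3 points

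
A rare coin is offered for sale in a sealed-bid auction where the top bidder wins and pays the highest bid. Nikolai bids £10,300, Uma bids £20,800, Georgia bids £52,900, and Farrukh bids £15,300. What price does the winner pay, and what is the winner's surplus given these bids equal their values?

Price £52,900; surplus £0.

Bids in descending order: Georgia £52,900, then Uma £20,800, then Farrukh £15,300, then Nikolai £10,300.
Georgia is the highest bidder, so Georgia wins.
Under the first-price rule, the price is the highest bid: £52,900.
Surplus = £52,900 − £52,900 = £0.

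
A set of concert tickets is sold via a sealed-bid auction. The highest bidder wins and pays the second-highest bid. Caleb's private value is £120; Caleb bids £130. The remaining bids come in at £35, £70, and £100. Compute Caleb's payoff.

Highest competing bid: £100.
Caleb's bid £130 is the highest overall, so Caleb wins and pays the second-highest bid, £100.
Payoff = value − price = £120 − £100 = £20.

£20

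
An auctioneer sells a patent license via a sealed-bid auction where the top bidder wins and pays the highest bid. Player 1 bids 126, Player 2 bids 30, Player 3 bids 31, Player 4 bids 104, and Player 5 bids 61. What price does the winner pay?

126

Ranking the bids: Player 1 126 > Player 4 104 > Player 5 61 > Player 3 31 > Player 2 30.
Player 1 is the highest bidder, so Player 1 wins.
Under the first-price rule, the price is the highest bid: 126.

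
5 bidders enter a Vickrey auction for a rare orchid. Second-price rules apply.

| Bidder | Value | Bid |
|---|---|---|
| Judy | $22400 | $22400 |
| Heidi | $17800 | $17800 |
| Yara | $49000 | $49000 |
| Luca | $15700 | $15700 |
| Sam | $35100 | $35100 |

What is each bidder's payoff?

Bids in descending order: Yara $49000, then Sam $35100, then Judy $22400, then Heidi $17800, then Luca $15700.
Yara has the top bid and wins; the price is the second-highest bid, $35100.
Yara's payoff = $49000 − $35100 = $13900. All other bidders lose, so their payoff is 0.

Judy $0, Heidi $0, Yara $13900, Luca $0, Sam $0.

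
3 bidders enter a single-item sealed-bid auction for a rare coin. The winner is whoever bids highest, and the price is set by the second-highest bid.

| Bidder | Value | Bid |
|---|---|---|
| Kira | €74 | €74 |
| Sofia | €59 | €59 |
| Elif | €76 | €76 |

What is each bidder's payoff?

Sorted high to low: Elif €76 > Kira €74 > Sofia €59.
Elif has the top bid and wins; the price is the second-highest bid, €74.
Elif's payoff = €76 − €74 = €2. All other bidders lose, so their payoff is 0.

Kira €0, Sofia €0, Elif €2.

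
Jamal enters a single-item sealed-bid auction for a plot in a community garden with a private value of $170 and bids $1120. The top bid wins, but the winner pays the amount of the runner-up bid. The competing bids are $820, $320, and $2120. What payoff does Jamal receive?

Jamal's payoff: $0.

Highest competing bid: $2120.
Jamal's bid $1120 is not the highest, so Jamal loses, pays nothing, and earns zero payoff.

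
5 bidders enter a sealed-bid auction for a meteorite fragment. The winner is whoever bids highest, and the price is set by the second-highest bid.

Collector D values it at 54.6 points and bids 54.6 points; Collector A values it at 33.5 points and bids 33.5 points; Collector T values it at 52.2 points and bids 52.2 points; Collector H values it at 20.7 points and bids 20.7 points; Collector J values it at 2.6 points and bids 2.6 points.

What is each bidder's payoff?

Payoffs: Collector D 2.4 points, Collector A 0.0 points, Collector T 0.0 points, Collector H 0.0 points, Collector J 0.0 points.

Sorted high to low: Collector D 54.6 points; Collector T 52.2 points; Collector A 33.5 points; Collector H 20.7 points; Collector J 2.6 points.
Collector D has the top bid and wins; the price is the second-highest bid, 52.2 points.
Collector D's payoff = 54.6 points − 52.2 points = 2.4 points. All other bidders lose, so their payoff is 0.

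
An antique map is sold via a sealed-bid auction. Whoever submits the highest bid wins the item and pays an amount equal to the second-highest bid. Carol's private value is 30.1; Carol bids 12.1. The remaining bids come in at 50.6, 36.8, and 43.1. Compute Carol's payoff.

Carol's payoff: 0.0.

Highest competing bid: 50.6.
Carol's bid 12.1 is not the highest, so Carol loses, pays nothing, and earns zero payoff.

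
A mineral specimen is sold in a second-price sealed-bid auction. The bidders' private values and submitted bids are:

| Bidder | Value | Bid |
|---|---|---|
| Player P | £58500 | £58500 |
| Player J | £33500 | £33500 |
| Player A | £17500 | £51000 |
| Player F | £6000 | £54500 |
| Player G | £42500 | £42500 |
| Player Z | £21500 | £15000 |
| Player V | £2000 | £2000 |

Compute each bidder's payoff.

Payoffs: Player P £4000, Player J £0, Player A £0, Player F £0, Player G £0, Player Z £0, Player V £0.

Ordered from highest: Player P £58500 > Player F £54500 > Player A £51000 > Player G £42500 > Player J £33500 > Player Z £15000 > Player V £2000.
Player P has the top bid and wins; the price is the second-highest bid, £54500.
Player P's payoff = £58500 − £54500 = £4000. All other bidders lose, so their payoff is 0.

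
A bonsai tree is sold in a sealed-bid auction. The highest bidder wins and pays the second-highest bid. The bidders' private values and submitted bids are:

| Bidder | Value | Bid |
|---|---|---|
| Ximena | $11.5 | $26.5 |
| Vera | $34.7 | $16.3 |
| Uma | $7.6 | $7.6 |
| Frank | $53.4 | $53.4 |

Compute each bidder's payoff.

Ordered from highest: Frank $53.4 > Ximena $26.5 > Vera $16.3 > Uma $7.6.
Frank has the top bid and wins; the price is the second-highest bid, $26.5.
Frank's payoff = $53.4 − $26.5 = $26.9. All other bidders lose, so their payoff is 0.

Payoffs: Ximena $0.0, Vera $0.0, Uma $0.0, Frank $26.9.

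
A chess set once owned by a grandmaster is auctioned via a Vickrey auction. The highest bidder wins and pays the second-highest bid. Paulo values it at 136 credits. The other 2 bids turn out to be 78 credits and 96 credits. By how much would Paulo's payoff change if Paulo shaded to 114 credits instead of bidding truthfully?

The highest competing bid is 96 credits.
Bidding truthfully at 136 credits: Paulo has the top bid, wins, and pays the second-highest bid 96 credits. Payoff = 136 credits − 96 credits = 40 credits.
Bidding 114 credits: Paulo has the top bid, wins, and pays the second-highest bid 96 credits. Payoff = 136 credits − 96 credits = 40 credits.
Change = 40 credits − 40 credits = 0 credits.
The bid only affects whether you win, not the price — here both bids land on the same side of the top rival bid, so the deviation is payoff-neutral.

Payoff change: 0 credits.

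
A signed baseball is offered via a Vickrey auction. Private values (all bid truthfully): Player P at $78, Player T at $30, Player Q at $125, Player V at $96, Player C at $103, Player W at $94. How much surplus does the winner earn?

Winner's surplus: $22.

Sorted high to low: Player Q $125; Player C $103; Player V $96; Player W $94; Player P $78; Player T $30.
Player Q wins with the top bid and pays the second-highest, $103.
Surplus = $125 − $103 = $22.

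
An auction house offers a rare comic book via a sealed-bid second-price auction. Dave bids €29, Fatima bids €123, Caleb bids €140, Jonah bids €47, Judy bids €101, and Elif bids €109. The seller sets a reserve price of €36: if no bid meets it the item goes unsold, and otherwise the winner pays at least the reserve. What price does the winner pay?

Price paid: €123.

Bids in descending order: Caleb €140; Fatima €123; Elif €109; Judy €101; Jonah €47; Dave €29.
Caleb has the highest bid, so Caleb wins.
The second-highest bid is €123, which exceeds the reserve, so that sets the price.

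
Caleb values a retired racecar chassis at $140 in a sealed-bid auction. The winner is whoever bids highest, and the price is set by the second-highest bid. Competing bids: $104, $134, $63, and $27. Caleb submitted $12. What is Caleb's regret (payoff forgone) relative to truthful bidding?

The highest competing bid is $134.
Bidding truthfully at $140: Caleb has the top bid, wins, and pays the second-highest bid $134. Payoff = $140 − $134 = $6.
Bidding $12: the top bid is $134 (a rival), so Caleb loses. Payoff = $0.
Regret = truthful payoff − actual payoff = $6 − $0 = $6.

Payoff forgone: $6.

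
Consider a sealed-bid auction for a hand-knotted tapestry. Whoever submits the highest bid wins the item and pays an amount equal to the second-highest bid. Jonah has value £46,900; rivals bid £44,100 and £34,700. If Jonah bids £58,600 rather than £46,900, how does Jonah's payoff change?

The highest competing bid is £44,100.
Bidding truthfully at £46,900: Jonah has the top bid, wins, and pays the second-highest bid £44,100. Payoff = £46,900 − £44,100 = £2,800.
Bidding £58,600: Jonah has the top bid, wins, and pays the second-highest bid £44,100. Payoff = £46,900 − £44,100 = £2,800.
Change = £2,800 − £2,800 = £0.
The bid only affects whether you win, not the price — here both bids land on the same side of the top rival bid, so the deviation is payoff-neutral.

£0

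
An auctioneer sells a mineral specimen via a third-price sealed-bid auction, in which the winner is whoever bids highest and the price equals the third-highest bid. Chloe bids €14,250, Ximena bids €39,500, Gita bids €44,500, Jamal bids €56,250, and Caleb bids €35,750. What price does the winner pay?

The winner pays €39,500.

Ordered from highest: Jamal €56,250; Gita €44,500; Ximena €39,500; Caleb €35,750; Chloe €14,250.
Jamal is the highest bidder, so Jamal wins.
Under the third-price rule, the price is the third-highest bid: €39,500.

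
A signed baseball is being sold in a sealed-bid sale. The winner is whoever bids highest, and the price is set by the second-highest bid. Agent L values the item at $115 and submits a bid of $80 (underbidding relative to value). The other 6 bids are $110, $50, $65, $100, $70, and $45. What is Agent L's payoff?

Payoff = $0.

Highest competing bid: $110.
Agent L's bid $80 is not the highest, so Agent L loses, pays nothing, and earns zero payoff.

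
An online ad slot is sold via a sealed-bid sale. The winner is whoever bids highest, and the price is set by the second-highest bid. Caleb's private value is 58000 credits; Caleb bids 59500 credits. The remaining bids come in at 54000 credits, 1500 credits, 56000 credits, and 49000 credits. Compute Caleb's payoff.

Highest competing bid: 56000 credits.
Caleb's bid 59500 credits is the highest overall, so Caleb wins and pays the second-highest bid, 56000 credits.
Payoff = value − price = 58000 credits − 56000 credits = 2000 credits.

Payoff = 2000 credits.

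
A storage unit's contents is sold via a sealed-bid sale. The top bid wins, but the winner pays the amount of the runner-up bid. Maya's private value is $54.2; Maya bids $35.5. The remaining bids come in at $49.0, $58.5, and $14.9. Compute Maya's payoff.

Highest competing bid: $58.5.
Maya's bid $35.5 is not the highest, so Maya loses, pays nothing, and earns zero payoff.

$0.0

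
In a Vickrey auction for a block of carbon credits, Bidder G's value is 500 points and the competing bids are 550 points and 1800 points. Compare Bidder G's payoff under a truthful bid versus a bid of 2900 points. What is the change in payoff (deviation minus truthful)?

The highest competing bid is 1800 points.
Bidding truthfully at 500 points: the top bid is 1800 points (a rival), so Bidder G loses. Payoff = 0 points.
Bidding 2900 points: Bidder G has the top bid, wins, and pays the second-highest bid 1800 points. Payoff = 500 points − 1800 points = -1300 points.
Change = -1300 points − 0 points = -1300 points.

-1300 points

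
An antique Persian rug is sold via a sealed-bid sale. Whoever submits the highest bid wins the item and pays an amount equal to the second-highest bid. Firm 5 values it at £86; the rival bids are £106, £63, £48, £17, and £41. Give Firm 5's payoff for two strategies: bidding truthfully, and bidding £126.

Truthful: £0; alternative: -£20.

The highest competing bid is £106.
Bidding truthfully at £86: the top bid is £106 (a rival), so Firm 5 loses. Payoff = £0.
Bidding £126: Firm 5 has the top bid, wins, and pays the second-highest bid £106. Payoff = £86 − £106 = -£20.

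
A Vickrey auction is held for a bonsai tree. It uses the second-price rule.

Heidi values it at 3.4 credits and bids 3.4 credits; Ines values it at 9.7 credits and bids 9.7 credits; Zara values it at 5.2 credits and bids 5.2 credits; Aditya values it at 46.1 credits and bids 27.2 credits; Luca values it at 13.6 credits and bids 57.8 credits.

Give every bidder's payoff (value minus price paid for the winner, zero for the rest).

Heidi 0.0 credits, Ines 0.0 credits, Zara 0.0 credits, Aditya 0.0 credits, Luca -13.6 credits.

Ranking the bids: Luca 57.8 credits; Aditya 27.2 credits; Ines 9.7 credits; Zara 5.2 credits; Heidi 3.4 credits.
Luca has the top bid and wins; the price is the second-highest bid, 27.2 credits.
Luca's payoff = 13.6 credits − 27.2 credits = -13.6 credits. All other bidders lose, so their payoff is 0.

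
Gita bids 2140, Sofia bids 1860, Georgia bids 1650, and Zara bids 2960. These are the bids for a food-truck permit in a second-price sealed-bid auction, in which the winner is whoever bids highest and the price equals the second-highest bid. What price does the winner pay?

The winner pays 2140.

Ordered from highest: Zara 2960 > Gita 2140 > Sofia 1860 > Georgia 1650.
Zara is the highest bidder, so Zara wins.
Under the second-price rule, the price is the second-highest bid: 2140.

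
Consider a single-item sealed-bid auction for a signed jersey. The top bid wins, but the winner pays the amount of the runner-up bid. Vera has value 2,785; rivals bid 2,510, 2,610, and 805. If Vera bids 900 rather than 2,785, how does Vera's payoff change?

The highest competing bid is 2,610.
Bidding truthfully at 2,785: Vera has the top bid, wins, and pays the second-highest bid 2,610. Payoff = 2,785 − 2,610 = 175.
Bidding 900: the top bid is 2,610 (a rival), so Vera loses. Payoff = 0.
Change = 0 − 175 = -175.

Change in payoff: -175.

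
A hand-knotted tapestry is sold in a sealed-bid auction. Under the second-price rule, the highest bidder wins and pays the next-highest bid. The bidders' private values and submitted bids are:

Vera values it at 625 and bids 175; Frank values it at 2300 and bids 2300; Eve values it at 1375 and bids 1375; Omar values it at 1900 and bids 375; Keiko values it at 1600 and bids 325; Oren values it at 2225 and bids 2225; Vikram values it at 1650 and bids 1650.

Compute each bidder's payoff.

Ordered from highest: Frank 2300, then Oren 2225, then Vikram 1650, then Eve 1375, then Omar 375, then Keiko 325, then Vera 175.
Frank has the top bid and wins; the price is the second-highest bid, 2225.
Frank's payoff = 2300 − 2225 = 75. All other bidders lose, so their payoff is 0.

Payoffs: Vera 0, Frank 75, Eve 0, Omar 0, Keiko 0, Oren 0, Vikram 0.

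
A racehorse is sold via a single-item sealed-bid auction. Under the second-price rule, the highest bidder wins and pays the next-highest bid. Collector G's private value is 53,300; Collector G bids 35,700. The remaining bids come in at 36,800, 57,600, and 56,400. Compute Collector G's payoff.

Collector G's payoff: 0.

Highest competing bid: 57,600.
Collector G's bid 35,700 is not the highest, so Collector G loses, pays nothing, and earns zero payoff.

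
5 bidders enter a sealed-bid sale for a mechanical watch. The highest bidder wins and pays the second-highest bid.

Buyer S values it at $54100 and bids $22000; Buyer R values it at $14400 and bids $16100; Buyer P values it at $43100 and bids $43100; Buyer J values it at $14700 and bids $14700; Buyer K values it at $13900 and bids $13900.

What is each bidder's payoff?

Buyer S $0, Buyer R $0, Buyer P $21100, Buyer J $0, Buyer K $0.

Sorted high to low: Buyer P $43100; Buyer S $22000; Buyer R $16100; Buyer J $14700; Buyer K $13900.
Buyer P has the top bid and wins; the price is the second-highest bid, $22000.
Buyer P's payoff = $43100 − $22000 = $21100. All other bidders lose, so their payoff is 0.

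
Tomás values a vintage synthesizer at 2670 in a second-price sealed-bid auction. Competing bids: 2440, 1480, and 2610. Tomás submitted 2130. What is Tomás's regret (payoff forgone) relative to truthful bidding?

60

The highest competing bid is 2610.
Bidding truthfully at 2670: Tomás has the top bid, wins, and pays the second-highest bid 2610. Payoff = 2670 − 2610 = 60.
Bidding 2130: the top bid is 2610 (a rival), so Tomás loses. Payoff = 0.
Regret = truthful payoff − actual payoff = 60 − 0 = 60.
This is the dominant-strategy logic: truthful bidding weakly beats any alternative.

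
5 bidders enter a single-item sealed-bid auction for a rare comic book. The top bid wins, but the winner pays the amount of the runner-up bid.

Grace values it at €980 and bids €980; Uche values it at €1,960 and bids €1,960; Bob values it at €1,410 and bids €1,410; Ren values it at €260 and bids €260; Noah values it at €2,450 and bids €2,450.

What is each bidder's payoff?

Ordered from highest: Noah €2,450 > Uche €1,960 > Bob €1,410 > Grace €980 > Ren €260.
Noah has the top bid and wins; the price is the second-highest bid, €1,960.
Noah's payoff = €2,450 − €1,960 = €490. All other bidders lose, so their payoff is 0.

Grace €0, Uche €0, Bob €0, Ren €0, Noah €490.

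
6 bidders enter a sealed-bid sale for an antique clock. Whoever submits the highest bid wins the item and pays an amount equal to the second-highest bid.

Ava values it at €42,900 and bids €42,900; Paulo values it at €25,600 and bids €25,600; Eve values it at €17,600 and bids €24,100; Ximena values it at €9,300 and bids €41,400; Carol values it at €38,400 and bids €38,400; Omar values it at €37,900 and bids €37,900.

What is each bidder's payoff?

Payoffs: Ava €1,500, Paulo €0, Eve €0, Ximena €0, Carol €0, Omar €0.

Ordered from highest: Ava €42,900; Ximena €41,400; Carol €38,400; Omar €37,900; Paulo €25,600; Eve €24,100.
Ava has the top bid and wins; the price is the second-highest bid, €41,400.
Ava's payoff = €42,900 − €41,400 = €1,500. All other bidders lose, so their payoff is 0.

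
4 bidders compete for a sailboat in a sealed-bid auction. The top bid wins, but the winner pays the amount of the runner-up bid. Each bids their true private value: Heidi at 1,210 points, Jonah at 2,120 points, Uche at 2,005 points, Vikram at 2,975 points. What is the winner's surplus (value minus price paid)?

Ordered from highest: Vikram 2,975 points; Jonah 2,120 points; Uche 2,005 points; Heidi 1,210 points.
Vikram wins with the top bid and pays the second-highest, 2,120 points.
Surplus = 2,975 points − 2,120 points = 855 points.

855 points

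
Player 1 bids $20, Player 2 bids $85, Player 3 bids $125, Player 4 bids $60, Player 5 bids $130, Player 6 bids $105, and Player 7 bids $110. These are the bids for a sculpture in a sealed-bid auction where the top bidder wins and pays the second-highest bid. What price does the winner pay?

The winner pays $125.

Ordered from highest: Player 5 $130 > Player 3 $125 > Player 7 $110 > Player 6 $105 > Player 2 $85 > Player 4 $60 > Player 1 $20.
Player 5 is the highest bidder, so Player 5 wins.
Under the second-price rule, the price is the second-highest bid: $125.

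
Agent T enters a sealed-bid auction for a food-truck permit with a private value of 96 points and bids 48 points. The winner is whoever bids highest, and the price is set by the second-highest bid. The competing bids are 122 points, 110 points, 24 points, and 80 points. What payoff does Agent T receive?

0 points

Highest competing bid: 122 points.
Agent T's bid 48 points is not the highest, so Agent T loses, pays nothing, and earns zero payoff.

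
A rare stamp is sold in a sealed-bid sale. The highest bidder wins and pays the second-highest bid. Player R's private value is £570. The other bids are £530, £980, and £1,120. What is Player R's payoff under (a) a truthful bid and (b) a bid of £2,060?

(a) £0  (b) -£550

The highest competing bid is £1,120.
Bidding truthfully at £570: the top bid is £1,120 (a rival), so Player R loses. Payoff = £0.
Bidding £2,060: Player R has the top bid, wins, and pays the second-highest bid £1,120. Payoff = £570 − £1,120 = -£550.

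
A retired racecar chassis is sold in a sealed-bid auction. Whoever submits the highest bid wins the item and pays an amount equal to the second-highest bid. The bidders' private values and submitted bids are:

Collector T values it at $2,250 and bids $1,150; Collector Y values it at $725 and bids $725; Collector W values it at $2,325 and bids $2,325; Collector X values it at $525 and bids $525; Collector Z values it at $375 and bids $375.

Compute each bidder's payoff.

Ordered from highest: Collector W $2,325; Collector T $1,150; Collector Y $725; Collector X $525; Collector Z $375.
Collector W has the top bid and wins; the price is the second-highest bid, $1,150.
Collector W's payoff = $2,325 − $1,150 = $1,175. All other bidders lose, so their payoff is 0.

Payoffs: Collector T $0, Collector Y $0, Collector W $1,175, Collector X $0, Collector Z $0.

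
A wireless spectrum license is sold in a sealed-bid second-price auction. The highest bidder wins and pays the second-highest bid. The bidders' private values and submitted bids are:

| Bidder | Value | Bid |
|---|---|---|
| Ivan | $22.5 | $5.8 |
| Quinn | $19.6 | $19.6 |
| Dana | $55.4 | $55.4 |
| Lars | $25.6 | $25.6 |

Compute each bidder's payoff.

Sorted high to low: Dana $55.4 > Lars $25.6 > Quinn $19.6 > Ivan $5.8.
Dana has the top bid and wins; the price is the second-highest bid, $25.6.
Dana's payoff = $55.4 − $25.6 = $29.8. All other bidders lose, so their payoff is 0.

Ivan $0.0, Quinn $0.0, Dana $29.8, Lars $0.0.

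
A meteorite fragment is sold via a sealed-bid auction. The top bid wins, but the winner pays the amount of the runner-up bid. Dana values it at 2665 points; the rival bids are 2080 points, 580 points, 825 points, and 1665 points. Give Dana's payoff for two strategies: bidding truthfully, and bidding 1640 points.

Truthful: 585 points; alternative: 0 points.

The highest competing bid is 2080 points.
Bidding truthfully at 2665 points: Dana has the top bid, wins, and pays the second-highest bid 2080 points. Payoff = 2665 points − 2080 points = 585 points.
Bidding 1640 points: the top bid is 2080 points (a rival), so Dana loses. Payoff = 0 points.
Deviating from a truthful bid can only lose payoff in a second-price auction — never gain.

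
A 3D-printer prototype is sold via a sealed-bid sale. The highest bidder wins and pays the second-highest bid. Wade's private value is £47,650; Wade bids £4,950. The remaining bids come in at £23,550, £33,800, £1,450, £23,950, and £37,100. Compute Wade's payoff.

Highest competing bid: £37,100.
Wade's bid £4,950 is not the highest, so Wade loses, pays nothing, and earns zero payoff.

Wade's payoff: £0.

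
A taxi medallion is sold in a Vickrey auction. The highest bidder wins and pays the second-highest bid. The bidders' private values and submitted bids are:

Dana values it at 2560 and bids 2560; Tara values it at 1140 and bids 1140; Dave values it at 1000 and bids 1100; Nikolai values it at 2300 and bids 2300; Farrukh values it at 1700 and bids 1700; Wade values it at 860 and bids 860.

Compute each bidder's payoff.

Payoffs: Dana 260, Tara 0, Dave 0, Nikolai 0, Farrukh 0, Wade 0.

Sorted high to low: Dana 2560 > Nikolai 2300 > Farrukh 1700 > Tara 1140 > Dave 1100 > Wade 860.
Dana has the top bid and wins; the price is the second-highest bid, 2300.
Dana's payoff = 2560 − 2300 = 260. All other bidders lose, so their payoff is 0.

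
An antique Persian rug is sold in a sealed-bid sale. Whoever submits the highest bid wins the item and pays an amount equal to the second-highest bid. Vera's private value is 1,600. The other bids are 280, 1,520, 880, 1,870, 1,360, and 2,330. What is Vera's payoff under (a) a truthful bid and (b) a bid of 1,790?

(a) 0  (b) 0

The highest competing bid is 2,330.
Bidding truthfully at 1,600: the top bid is 2,330 (a rival), so Vera loses. Payoff = 0.
Bidding 1,790: the top bid is 2,330 (a rival), so Vera loses. Payoff = 0.
The bid only affects whether you win, not the price — here both bids land on the same side of the top rival bid, so the deviation is payoff-neutral.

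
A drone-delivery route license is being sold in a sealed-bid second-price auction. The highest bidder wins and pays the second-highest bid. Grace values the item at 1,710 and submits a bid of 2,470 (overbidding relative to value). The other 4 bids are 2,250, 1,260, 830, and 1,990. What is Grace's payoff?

Highest competing bid: 2,250.
Grace's bid 2,470 is the highest overall, so Grace wins and pays the second-highest bid, 2,250.
Payoff = value − price = 1,710 − 2,250 = -540.
Overbidding won the item at a price above value — truthful bidding would have avoided this loss.

-540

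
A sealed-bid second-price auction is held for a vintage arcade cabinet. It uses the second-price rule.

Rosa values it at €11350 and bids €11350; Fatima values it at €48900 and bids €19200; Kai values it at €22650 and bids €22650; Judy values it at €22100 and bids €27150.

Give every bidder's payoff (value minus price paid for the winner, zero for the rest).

Ordered from highest: Judy €27150 > Kai €22650 > Fatima €19200 > Rosa €11350.
Judy has the top bid and wins; the price is the second-highest bid, €22650.
Judy's payoff = €22100 − €22650 = -€550. All other bidders lose, so their payoff is 0.

Payoffs: Rosa €0, Fatima €0, Kai €0, Judy -€550.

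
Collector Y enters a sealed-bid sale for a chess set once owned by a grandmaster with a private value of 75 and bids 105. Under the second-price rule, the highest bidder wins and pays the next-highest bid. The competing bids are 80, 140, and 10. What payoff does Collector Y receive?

Collector Y's payoff: 0.

Highest competing bid: 140.
Collector Y's bid 105 is not the highest, so Collector Y loses, pays nothing, and earns zero payoff.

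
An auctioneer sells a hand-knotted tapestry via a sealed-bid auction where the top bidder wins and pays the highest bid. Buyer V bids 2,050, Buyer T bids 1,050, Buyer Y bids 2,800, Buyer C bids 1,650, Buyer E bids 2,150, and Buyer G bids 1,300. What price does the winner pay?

2,800

Ordered from highest: Buyer Y 2,800; Buyer E 2,150; Buyer V 2,050; Buyer C 1,650; Buyer G 1,300; Buyer T 1,050.
Buyer Y is the highest bidder, so Buyer Y wins.
Under the first-price rule, the price is the highest bid: 2,800.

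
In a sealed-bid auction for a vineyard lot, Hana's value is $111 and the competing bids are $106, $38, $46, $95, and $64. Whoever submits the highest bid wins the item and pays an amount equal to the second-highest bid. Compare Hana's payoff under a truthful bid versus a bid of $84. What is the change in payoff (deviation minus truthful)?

Change in payoff: -$5.

The highest competing bid is $106.
Bidding truthfully at $111: Hana has the top bid, wins, and pays the second-highest bid $106. Payoff = $111 − $106 = $5.
Bidding $84: the top bid is $106 (a rival), so Hana loses. Payoff = $0.
Change = $0 − $5 = -$5.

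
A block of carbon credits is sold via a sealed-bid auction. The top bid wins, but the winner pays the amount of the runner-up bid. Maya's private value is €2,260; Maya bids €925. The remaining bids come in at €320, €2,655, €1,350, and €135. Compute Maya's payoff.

€0

Highest competing bid: €2,655.
Maya's bid €925 is not the highest, so Maya loses, pays nothing, and earns zero payoff.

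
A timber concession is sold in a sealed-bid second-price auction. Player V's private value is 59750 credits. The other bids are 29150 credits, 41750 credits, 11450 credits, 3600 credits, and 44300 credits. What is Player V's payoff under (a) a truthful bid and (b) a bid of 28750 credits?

Truthful: 15450 credits; alternative: 0 credits.

The highest competing bid is 44300 credits.
Bidding truthfully at 59750 credits: Player V has the top bid, wins, and pays the second-highest bid 44300 credits. Payoff = 59750 credits − 44300 credits = 15450 credits.
Bidding 28750 credits: the top bid is 44300 credits (a rival), so Player V loses. Payoff = 0 credits.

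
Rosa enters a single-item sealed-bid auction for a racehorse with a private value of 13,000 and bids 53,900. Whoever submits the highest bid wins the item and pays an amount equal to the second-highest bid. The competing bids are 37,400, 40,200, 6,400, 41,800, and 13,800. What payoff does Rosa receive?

Highest competing bid: 41,800.
Rosa's bid 53,900 is the highest overall, so Rosa wins and pays the second-highest bid, 41,800.
Payoff = value − price = 13,000 − 41,800 = -28,800.
Overbidding won the item at a price above value — truthful bidding would have avoided this loss.

Rosa's payoff: -28,800.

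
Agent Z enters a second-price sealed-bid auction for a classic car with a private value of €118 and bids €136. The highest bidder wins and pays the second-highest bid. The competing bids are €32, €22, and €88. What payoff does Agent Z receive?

Agent Z's payoff: €30.

Highest competing bid: €88.
Agent Z's bid €136 is the highest overall, so Agent Z wins and pays the second-highest bid, €88.
Payoff = value − price = €118 − €88 = €30.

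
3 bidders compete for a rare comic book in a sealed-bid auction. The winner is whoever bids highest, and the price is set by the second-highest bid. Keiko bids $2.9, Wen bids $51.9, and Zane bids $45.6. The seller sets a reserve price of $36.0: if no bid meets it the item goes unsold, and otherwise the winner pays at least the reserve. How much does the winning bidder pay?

Ranking the bids: Wen $51.9 > Zane $45.6 > Keiko $2.9.
Wen has the highest bid, so Wen wins.
The second-highest bid is $45.6, which exceeds the reserve, so that sets the price.

The winner pays $45.6.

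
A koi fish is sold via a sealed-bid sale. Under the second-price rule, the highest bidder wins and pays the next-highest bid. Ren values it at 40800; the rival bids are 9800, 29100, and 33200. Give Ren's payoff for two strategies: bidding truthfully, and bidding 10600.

The highest competing bid is 33200.
Bidding truthfully at 40800: Ren has the top bid, wins, and pays the second-highest bid 33200. Payoff = 40800 − 33200 = 7600.
Bidding 10600: the top bid is 33200 (a rival), so Ren loses. Payoff = 0.
This is the dominant-strategy logic: truthful bidding weakly beats any alternative.

Truthful: 7600; alternative: 0.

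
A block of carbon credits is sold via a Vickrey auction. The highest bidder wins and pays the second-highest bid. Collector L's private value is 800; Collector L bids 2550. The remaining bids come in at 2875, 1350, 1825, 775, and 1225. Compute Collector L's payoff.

Payoff = 0.

Highest competing bid: 2875.
Collector L's bid 2550 is not the highest, so Collector L loses, pays nothing, and earns zero payoff.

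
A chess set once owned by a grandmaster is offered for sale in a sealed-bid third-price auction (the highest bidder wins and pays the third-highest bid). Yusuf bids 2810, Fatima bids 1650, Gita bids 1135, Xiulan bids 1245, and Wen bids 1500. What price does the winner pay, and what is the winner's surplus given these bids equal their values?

Bids in descending order: Yusuf 2810, then Fatima 1650, then Wen 1500, then Xiulan 1245, then Gita 1135.
Yusuf is the highest bidder, so Yusuf wins.
Under the third-price rule, the price is the third-highest bid: 1500.
Surplus = 2810 − 1500 = 1310.

The winner pays 1500 for a surplus of 1310.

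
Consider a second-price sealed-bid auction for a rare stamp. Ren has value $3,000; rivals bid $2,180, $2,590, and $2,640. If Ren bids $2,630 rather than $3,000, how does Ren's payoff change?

The highest competing bid is $2,640.
Bidding truthfully at $3,000: Ren has the top bid, wins, and pays the second-highest bid $2,640. Payoff = $3,000 − $2,640 = $360.
Bidding $2,630: the top bid is $2,640 (a rival), so Ren loses. Payoff = $0.
Change = $0 − $360 = -$360.

Change in payoff: -$360.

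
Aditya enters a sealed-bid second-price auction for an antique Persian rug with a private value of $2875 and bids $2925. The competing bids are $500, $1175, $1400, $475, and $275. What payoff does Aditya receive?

$1475

Highest competing bid: $1400.
Aditya's bid $2925 is the highest overall, so Aditya wins and pays the second-highest bid, $1400.
Payoff = value − price = $2875 − $1400 = $1475.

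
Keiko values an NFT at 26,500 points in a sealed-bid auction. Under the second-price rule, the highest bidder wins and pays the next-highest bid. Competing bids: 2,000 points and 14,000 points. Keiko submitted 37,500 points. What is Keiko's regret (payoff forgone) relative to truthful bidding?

The highest competing bid is 14,000 points.
Bidding truthfully at 26,500 points: Keiko has the top bid, wins, and pays the second-highest bid 14,000 points. Payoff = 26,500 points − 14,000 points = 12,500 points.
Bidding 37,500 points: Keiko has the top bid, wins, and pays the second-highest bid 14,000 points. Payoff = 26,500 points − 14,000 points = 12,500 points.
Regret = truthful payoff − actual payoff = 12,500 points − 12,500 points = 0 points.

Payoff forgone: 0 points.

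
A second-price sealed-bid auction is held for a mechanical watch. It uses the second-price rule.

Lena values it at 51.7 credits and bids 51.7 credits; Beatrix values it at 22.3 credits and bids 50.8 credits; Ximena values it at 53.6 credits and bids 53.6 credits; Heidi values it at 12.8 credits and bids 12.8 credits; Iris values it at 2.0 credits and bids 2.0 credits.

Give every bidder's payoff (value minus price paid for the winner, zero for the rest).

Sorted high to low: Ximena 53.6 credits; Lena 51.7 credits; Beatrix 50.8 credits; Heidi 12.8 credits; Iris 2.0 credits.
Ximena has the top bid and wins; the price is the second-highest bid, 51.7 credits.
Ximena's payoff = 53.6 credits − 51.7 credits = 1.9 credits. All other bidders lose, so their payoff is 0.

Payoffs: Lena 0.0 credits, Beatrix 0.0 credits, Ximena 1.9 credits, Heidi 0.0 credits, Iris 0.0 credits.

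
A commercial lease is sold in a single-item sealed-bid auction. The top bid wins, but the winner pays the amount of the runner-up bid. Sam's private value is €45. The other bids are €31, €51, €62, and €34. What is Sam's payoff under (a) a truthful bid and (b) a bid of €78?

The highest competing bid is €62.
Bidding truthfully at €45: the top bid is €62 (a rival), so Sam loses. Payoff = €0.
Bidding €78: Sam has the top bid, wins, and pays the second-highest bid €62. Payoff = €45 − €62 = -€17.
This is the dominant-strategy logic: truthful bidding weakly beats any alternative.

(a) €0  (b) -€17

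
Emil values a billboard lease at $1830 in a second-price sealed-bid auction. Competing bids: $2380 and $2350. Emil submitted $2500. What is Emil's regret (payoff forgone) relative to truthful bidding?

Regret: $550.

The highest competing bid is $2380.
Bidding truthfully at $1830: the top bid is $2380 (a rival), so Emil loses. Payoff = $0.
Bidding $2500: Emil has the top bid, wins, and pays the second-highest bid $2380. Payoff = $1830 − $2380 = -$550.
Regret = truthful payoff − actual payoff = $0 − -$550 = $550.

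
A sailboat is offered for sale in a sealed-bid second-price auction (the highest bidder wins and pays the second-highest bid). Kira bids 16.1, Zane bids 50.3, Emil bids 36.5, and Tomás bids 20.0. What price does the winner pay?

Price paid: 36.5.

Ordered from highest: Zane 50.3 > Emil 36.5 > Tomás 20.0 > Kira 16.1.
Zane is the highest bidder, so Zane wins.
Under the second-price rule, the price is the second-highest bid: 36.5.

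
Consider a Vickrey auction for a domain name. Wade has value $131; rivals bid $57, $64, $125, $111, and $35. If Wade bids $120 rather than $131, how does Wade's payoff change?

-$6

The highest competing bid is $125.
Bidding truthfully at $131: Wade has the top bid, wins, and pays the second-highest bid $125. Payoff = $131 − $125 = $6.
Bidding $120: the top bid is $125 (a rival), so Wade loses. Payoff = $0.
Change = $0 − $6 = -$6.
This is the dominant-strategy logic: truthful bidding weakly beats any alternative.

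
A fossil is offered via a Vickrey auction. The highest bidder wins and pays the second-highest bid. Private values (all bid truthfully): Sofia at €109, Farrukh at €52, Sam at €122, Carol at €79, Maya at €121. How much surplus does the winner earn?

Bids in descending order: Sam €122 > Maya €121 > Sofia €109 > Carol €79 > Farrukh €52.
Sam wins with the top bid and pays the second-highest, €121.
Surplus = €122 − €121 = €1.

Surplus = €1.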